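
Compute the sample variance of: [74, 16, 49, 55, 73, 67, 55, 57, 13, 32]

481.6556

Step 1: Compute the mean: (74 + 16 + 49 + 55 + 73 + 67 + 55 + 57 + 13 + 32) / 10 = 49.1
Step 2: Compute squared deviations from the mean:
  (74 - 49.1)^2 = 620.01
  (16 - 49.1)^2 = 1095.61
  (49 - 49.1)^2 = 0.01
  (55 - 49.1)^2 = 34.81
  (73 - 49.1)^2 = 571.21
  (67 - 49.1)^2 = 320.41
  (55 - 49.1)^2 = 34.81
  (57 - 49.1)^2 = 62.41
  (13 - 49.1)^2 = 1303.21
  (32 - 49.1)^2 = 292.41
Step 3: Sum of squared deviations = 4334.9
Step 4: Sample variance = 4334.9 / 9 = 481.6556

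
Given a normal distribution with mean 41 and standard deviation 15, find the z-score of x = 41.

0

Step 1: Recall the z-score formula: z = (x - mu) / sigma
Step 2: Substitute values: z = (41 - 41) / 15
Step 3: z = 0 / 15 = 0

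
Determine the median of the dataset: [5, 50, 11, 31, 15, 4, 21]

15

Step 1: Sort the data in ascending order: [4, 5, 11, 15, 21, 31, 50]
Step 2: The number of values is n = 7.
Step 3: Since n is odd, the median is the middle value at position 4: 15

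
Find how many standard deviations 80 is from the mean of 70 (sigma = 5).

2

Step 1: Recall the z-score formula: z = (x - mu) / sigma
Step 2: Substitute values: z = (80 - 70) / 5
Step 3: z = 10 / 5 = 2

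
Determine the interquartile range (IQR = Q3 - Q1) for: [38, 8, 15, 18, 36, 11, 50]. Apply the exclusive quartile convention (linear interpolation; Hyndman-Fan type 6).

27

Step 1: Sort the data: [8, 11, 15, 18, 36, 38, 50]
Step 2: n = 7
Step 3: Using the exclusive quartile method:
  Q1 = 11
  Q2 (median) = 18
  Q3 = 38
  IQR = Q3 - Q1 = 38 - 11 = 27
Step 4: IQR = 27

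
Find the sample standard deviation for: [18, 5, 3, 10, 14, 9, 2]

5.8797

Step 1: Compute the mean: 8.7143
Step 2: Sum of squared deviations from the mean: 207.4286
Step 3: Sample variance = 207.4286 / 6 = 34.5714
Step 4: Standard deviation = sqrt(34.5714) = 5.8797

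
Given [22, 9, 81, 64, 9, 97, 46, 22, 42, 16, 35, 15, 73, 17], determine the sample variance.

842.2857

Step 1: Compute the mean: (22 + 9 + 81 + 64 + 9 + 97 + 46 + 22 + 42 + 16 + 35 + 15 + 73 + 17) / 14 = 39.1429
Step 2: Compute squared deviations from the mean:
  (22 - 39.1429)^2 = 293.8776
  (9 - 39.1429)^2 = 908.5918
  (81 - 39.1429)^2 = 1752.0204
  (64 - 39.1429)^2 = 617.8776
  (9 - 39.1429)^2 = 908.5918
  (97 - 39.1429)^2 = 3347.449
  (46 - 39.1429)^2 = 47.0204
  (22 - 39.1429)^2 = 293.8776
  (42 - 39.1429)^2 = 8.1633
  (16 - 39.1429)^2 = 535.5918
  (35 - 39.1429)^2 = 17.1633
  (15 - 39.1429)^2 = 582.8776
  (73 - 39.1429)^2 = 1146.3061
  (17 - 39.1429)^2 = 490.3061
Step 3: Sum of squared deviations = 10949.7143
Step 4: Sample variance = 10949.7143 / 13 = 842.2857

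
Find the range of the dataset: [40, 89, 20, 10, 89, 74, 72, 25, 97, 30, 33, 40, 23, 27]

87

Step 1: Identify the maximum value: max = 97
Step 2: Identify the minimum value: min = 10
Step 3: Range = max - min = 97 - 10 = 87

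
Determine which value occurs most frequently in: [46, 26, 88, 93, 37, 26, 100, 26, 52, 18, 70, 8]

26

Step 1: Count the frequency of each value:
  8: appears 1 time(s)
  18: appears 1 time(s)
  26: appears 3 time(s)
  37: appears 1 time(s)
  46: appears 1 time(s)
  52: appears 1 time(s)
  70: appears 1 time(s)
  88: appears 1 time(s)
  93: appears 1 time(s)
  100: appears 1 time(s)
Step 2: The value 26 appears most frequently (3 times).
Step 3: Mode = 26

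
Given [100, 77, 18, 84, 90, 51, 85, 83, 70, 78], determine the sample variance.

548.7111

Step 1: Compute the mean: (100 + 77 + 18 + 84 + 90 + 51 + 85 + 83 + 70 + 78) / 10 = 73.6
Step 2: Compute squared deviations from the mean:
  (100 - 73.6)^2 = 696.96
  (77 - 73.6)^2 = 11.56
  (18 - 73.6)^2 = 3091.36
  (84 - 73.6)^2 = 108.16
  (90 - 73.6)^2 = 268.96
  (51 - 73.6)^2 = 510.76
  (85 - 73.6)^2 = 129.96
  (83 - 73.6)^2 = 88.36
  (70 - 73.6)^2 = 12.96
  (78 - 73.6)^2 = 19.36
Step 3: Sum of squared deviations = 4938.4
Step 4: Sample variance = 4938.4 / 9 = 548.7111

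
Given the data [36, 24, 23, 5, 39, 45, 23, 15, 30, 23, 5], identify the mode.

23

Step 1: Count the frequency of each value:
  5: appears 2 time(s)
  15: appears 1 time(s)
  23: appears 3 time(s)
  24: appears 1 time(s)
  30: appears 1 time(s)
  36: appears 1 time(s)
  39: appears 1 time(s)
  45: appears 1 time(s)
Step 2: The value 23 appears most frequently (3 times).
Step 3: Mode = 23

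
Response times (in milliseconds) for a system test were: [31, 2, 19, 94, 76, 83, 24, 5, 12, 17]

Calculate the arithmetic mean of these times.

36.3

Step 1: Sum all values: 31 + 2 + 19 + 94 + 76 + 83 + 24 + 5 + 12 + 17 = 363
Step 2: Count the number of values: n = 10
Step 3: Mean = sum / n = 363 / 10 = 36.3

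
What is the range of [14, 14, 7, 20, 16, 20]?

13

Step 1: Identify the maximum value: max = 20
Step 2: Identify the minimum value: min = 7
Step 3: Range = max - min = 20 - 7 = 13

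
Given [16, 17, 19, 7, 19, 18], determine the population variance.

17.3333

Step 1: Compute the mean: (16 + 17 + 19 + 7 + 19 + 18) / 6 = 16
Step 2: Compute squared deviations from the mean:
  (16 - 16)^2 = 0
  (17 - 16)^2 = 1
  (19 - 16)^2 = 9
  (7 - 16)^2 = 81
  (19 - 16)^2 = 9
  (18 - 16)^2 = 4
Step 3: Sum of squared deviations = 104
Step 4: Population variance = 104 / 6 = 17.3333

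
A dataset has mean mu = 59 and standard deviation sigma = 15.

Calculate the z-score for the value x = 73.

0.9333

Step 1: Recall the z-score formula: z = (x - mu) / sigma
Step 2: Substitute values: z = (73 - 59) / 15
Step 3: z = 14 / 15 = 0.9333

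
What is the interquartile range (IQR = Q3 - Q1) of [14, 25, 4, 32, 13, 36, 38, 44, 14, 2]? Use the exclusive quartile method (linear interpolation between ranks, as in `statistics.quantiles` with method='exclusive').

25.75

Step 1: Sort the data: [2, 4, 13, 14, 14, 25, 32, 36, 38, 44]
Step 2: n = 10
Step 3: Using the exclusive quartile method:
  Q1 = 10.75
  Q2 (median) = 19.5
  Q3 = 36.5
  IQR = Q3 - Q1 = 36.5 - 10.75 = 25.75
Step 4: IQR = 25.75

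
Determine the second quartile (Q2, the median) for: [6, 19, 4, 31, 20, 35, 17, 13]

18

Step 1: Sort the data: [4, 6, 13, 17, 19, 20, 31, 35]
Step 2: n = 8
Step 3: Q2 is the median. Since n is even, it is the average of the values at positions 4 and 5:
  Q2 = (17 + 19) / 2 = 18
Step 4: Q2 = 18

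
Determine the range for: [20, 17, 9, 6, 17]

14

Step 1: Identify the maximum value: max = 20
Step 2: Identify the minimum value: min = 6
Step 3: Range = max - min = 20 - 6 = 14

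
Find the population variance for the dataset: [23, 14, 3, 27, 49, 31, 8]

208.1224

Step 1: Compute the mean: (23 + 14 + 3 + 27 + 49 + 31 + 8) / 7 = 22.1429
Step 2: Compute squared deviations from the mean:
  (23 - 22.1429)^2 = 0.7347
  (14 - 22.1429)^2 = 66.3061
  (3 - 22.1429)^2 = 366.449
  (27 - 22.1429)^2 = 23.5918
  (49 - 22.1429)^2 = 721.3061
  (31 - 22.1429)^2 = 78.449
  (8 - 22.1429)^2 = 200.0204
Step 3: Sum of squared deviations = 1456.8571
Step 4: Population variance = 1456.8571 / 7 = 208.1224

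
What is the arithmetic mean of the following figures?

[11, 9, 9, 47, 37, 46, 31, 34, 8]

25.7778

Step 1: Sum all values: 11 + 9 + 9 + 47 + 37 + 46 + 31 + 34 + 8 = 232
Step 2: Count the number of values: n = 9
Step 3: Mean = sum / n = 232 / 9 = 25.7778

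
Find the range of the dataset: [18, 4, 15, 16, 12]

14

Step 1: Identify the maximum value: max = 18
Step 2: Identify the minimum value: min = 4
Step 3: Range = max - min = 18 - 4 = 14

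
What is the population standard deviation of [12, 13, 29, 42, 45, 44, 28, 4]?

14.9703

Step 1: Compute the mean: 27.125
Step 2: Sum of squared deviations from the mean: 1792.875
Step 3: Population variance = 1792.875 / 8 = 224.1094
Step 4: Standard deviation = sqrt(224.1094) = 14.9703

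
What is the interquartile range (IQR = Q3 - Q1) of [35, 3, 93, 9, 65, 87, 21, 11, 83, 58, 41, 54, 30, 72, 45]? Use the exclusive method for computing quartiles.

51

Step 1: Sort the data: [3, 9, 11, 21, 30, 35, 41, 45, 54, 58, 65, 72, 83, 87, 93]
Step 2: n = 15
Step 3: Using the exclusive quartile method:
  Q1 = 21
  Q2 (median) = 45
  Q3 = 72
  IQR = Q3 - Q1 = 72 - 21 = 51
Step 4: IQR = 51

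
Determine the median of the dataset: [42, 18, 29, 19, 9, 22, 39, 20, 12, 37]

21

Step 1: Sort the data in ascending order: [9, 12, 18, 19, 20, 22, 29, 37, 39, 42]
Step 2: The number of values is n = 10.
Step 3: Since n is even, the median is the average of positions 5 and 6:
  Median = (20 + 22) / 2 = 21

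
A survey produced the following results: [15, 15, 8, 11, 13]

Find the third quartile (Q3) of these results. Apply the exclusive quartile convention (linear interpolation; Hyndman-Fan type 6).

15

Step 1: Sort the data: [8, 11, 13, 15, 15]
Step 2: n = 5
Step 3: Using the exclusive quartile method:
  Q1 = 9.5
  Q2 (median) = 13
  Q3 = 15
  IQR = Q3 - Q1 = 15 - 9.5 = 5.5
Step 4: Q3 = 15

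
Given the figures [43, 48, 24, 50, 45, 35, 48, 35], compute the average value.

41

Step 1: Sum all values: 43 + 48 + 24 + 50 + 45 + 35 + 48 + 35 = 328
Step 2: Count the number of values: n = 8
Step 3: Mean = sum / n = 328 / 8 = 41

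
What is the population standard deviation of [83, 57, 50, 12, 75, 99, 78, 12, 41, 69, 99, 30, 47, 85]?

27.9954

Step 1: Compute the mean: 59.7857
Step 2: Sum of squared deviations from the mean: 10972.3571
Step 3: Population variance = 10972.3571 / 14 = 783.7398
Step 4: Standard deviation = sqrt(783.7398) = 27.9954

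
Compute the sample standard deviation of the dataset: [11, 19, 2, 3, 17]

7.7974

Step 1: Compute the mean: 10.4
Step 2: Sum of squared deviations from the mean: 243.2
Step 3: Sample variance = 243.2 / 4 = 60.8
Step 4: Standard deviation = sqrt(60.8) = 7.7974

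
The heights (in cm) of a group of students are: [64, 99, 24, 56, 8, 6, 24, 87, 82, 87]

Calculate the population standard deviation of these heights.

33.6305

Step 1: Compute the mean: 53.7
Step 2: Sum of squared deviations from the mean: 11310.1
Step 3: Population variance = 11310.1 / 10 = 1131.01
Step 4: Standard deviation = sqrt(1131.01) = 33.6305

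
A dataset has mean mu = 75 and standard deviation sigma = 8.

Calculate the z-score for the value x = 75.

0

Step 1: Recall the z-score formula: z = (x - mu) / sigma
Step 2: Substitute values: z = (75 - 75) / 8
Step 3: z = 0 / 8 = 0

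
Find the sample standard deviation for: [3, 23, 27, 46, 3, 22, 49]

18.2639

Step 1: Compute the mean: 24.7143
Step 2: Sum of squared deviations from the mean: 2001.4286
Step 3: Sample variance = 2001.4286 / 6 = 333.5714
Step 4: Standard deviation = sqrt(333.5714) = 18.2639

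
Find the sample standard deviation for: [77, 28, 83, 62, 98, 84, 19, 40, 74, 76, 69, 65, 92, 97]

24.4944

Step 1: Compute the mean: 68.8571
Step 2: Sum of squared deviations from the mean: 7799.7143
Step 3: Sample variance = 7799.7143 / 13 = 599.978
Step 4: Standard deviation = sqrt(599.978) = 24.4944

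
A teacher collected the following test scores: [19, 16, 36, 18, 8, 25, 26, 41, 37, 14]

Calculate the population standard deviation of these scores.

10.4307

Step 1: Compute the mean: 24
Step 2: Sum of squared deviations from the mean: 1088
Step 3: Population variance = 1088 / 10 = 108.8
Step 4: Standard deviation = sqrt(108.8) = 10.4307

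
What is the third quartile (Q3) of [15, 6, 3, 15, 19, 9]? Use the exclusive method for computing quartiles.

16

Step 1: Sort the data: [3, 6, 9, 15, 15, 19]
Step 2: n = 6
Step 3: Using the exclusive quartile method:
  Q1 = 5.25
  Q2 (median) = 12
  Q3 = 16
  IQR = Q3 - Q1 = 16 - 5.25 = 10.75
Step 4: Q3 = 16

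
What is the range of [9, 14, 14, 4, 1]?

13

Step 1: Identify the maximum value: max = 14
Step 2: Identify the minimum value: min = 1
Step 3: Range = max - min = 14 - 1 = 13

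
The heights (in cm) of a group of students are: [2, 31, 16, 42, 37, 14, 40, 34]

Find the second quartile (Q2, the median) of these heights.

32.5

Step 1: Sort the data: [2, 14, 16, 31, 34, 37, 40, 42]
Step 2: n = 8
Step 3: Q2 is the median. Since n is even, it is the average of the values at positions 4 and 5:
  Q2 = (31 + 34) / 2 = 32.5
Step 4: Q2 = 32.5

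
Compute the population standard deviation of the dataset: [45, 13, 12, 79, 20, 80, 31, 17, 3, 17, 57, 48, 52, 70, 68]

25.4799

Step 1: Compute the mean: 40.8
Step 2: Sum of squared deviations from the mean: 9738.4
Step 3: Population variance = 9738.4 / 15 = 649.2267
Step 4: Standard deviation = sqrt(649.2267) = 25.4799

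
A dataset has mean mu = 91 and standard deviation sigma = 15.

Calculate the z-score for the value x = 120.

1.9333

Step 1: Recall the z-score formula: z = (x - mu) / sigma
Step 2: Substitute values: z = (120 - 91) / 15
Step 3: z = 29 / 15 = 1.9333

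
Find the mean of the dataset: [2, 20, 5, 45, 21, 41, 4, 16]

19.25

Step 1: Sum all values: 2 + 20 + 5 + 45 + 21 + 41 + 4 + 16 = 154
Step 2: Count the number of values: n = 8
Step 3: Mean = sum / n = 154 / 8 = 19.25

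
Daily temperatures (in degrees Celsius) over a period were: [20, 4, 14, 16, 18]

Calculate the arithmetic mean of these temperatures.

14.4

Step 1: Sum all values: 20 + 4 + 14 + 16 + 18 = 72
Step 2: Count the number of values: n = 5
Step 3: Mean = sum / n = 72 / 5 = 14.4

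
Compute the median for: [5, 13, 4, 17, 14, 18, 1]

13

Step 1: Sort the data in ascending order: [1, 4, 5, 13, 14, 17, 18]
Step 2: The number of values is n = 7.
Step 3: Since n is odd, the median is the middle value at position 4: 13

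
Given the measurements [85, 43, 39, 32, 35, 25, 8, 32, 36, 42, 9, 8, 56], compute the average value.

34.6154

Step 1: Sum all values: 85 + 43 + 39 + 32 + 35 + 25 + 8 + 32 + 36 + 42 + 9 + 8 + 56 = 450
Step 2: Count the number of values: n = 13
Step 3: Mean = sum / n = 450 / 13 = 34.6154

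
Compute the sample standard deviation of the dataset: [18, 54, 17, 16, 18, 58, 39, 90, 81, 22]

28.0517

Step 1: Compute the mean: 41.3
Step 2: Sum of squared deviations from the mean: 7082.1
Step 3: Sample variance = 7082.1 / 9 = 786.9
Step 4: Standard deviation = sqrt(786.9) = 28.0517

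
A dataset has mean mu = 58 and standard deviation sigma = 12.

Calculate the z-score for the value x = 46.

-1

Step 1: Recall the z-score formula: z = (x - mu) / sigma
Step 2: Substitute values: z = (46 - 58) / 12
Step 3: z = -12 / 12 = -1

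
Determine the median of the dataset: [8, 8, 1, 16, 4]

8

Step 1: Sort the data in ascending order: [1, 4, 8, 8, 16]
Step 2: The number of values is n = 5.
Step 3: Since n is odd, the median is the middle value at position 3: 8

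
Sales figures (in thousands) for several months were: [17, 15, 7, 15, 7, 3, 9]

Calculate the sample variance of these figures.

27.619

Step 1: Compute the mean: (17 + 15 + 7 + 15 + 7 + 3 + 9) / 7 = 10.4286
Step 2: Compute squared deviations from the mean:
  (17 - 10.4286)^2 = 43.1837
  (15 - 10.4286)^2 = 20.898
  (7 - 10.4286)^2 = 11.7551
  (15 - 10.4286)^2 = 20.898
  (7 - 10.4286)^2 = 11.7551
  (3 - 10.4286)^2 = 55.1837
  (9 - 10.4286)^2 = 2.0408
Step 3: Sum of squared deviations = 165.7143
Step 4: Sample variance = 165.7143 / 6 = 27.619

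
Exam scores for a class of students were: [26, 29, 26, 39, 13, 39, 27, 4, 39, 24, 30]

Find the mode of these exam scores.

39

Step 1: Count the frequency of each value:
  4: appears 1 time(s)
  13: appears 1 time(s)
  24: appears 1 time(s)
  26: appears 2 time(s)
  27: appears 1 time(s)
  29: appears 1 time(s)
  30: appears 1 time(s)
  39: appears 3 time(s)
Step 2: The value 39 appears most frequently (3 times).
Step 3: Mode = 39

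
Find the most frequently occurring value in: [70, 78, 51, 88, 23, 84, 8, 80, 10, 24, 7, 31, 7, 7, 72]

7

Step 1: Count the frequency of each value:
  7: appears 3 time(s)
  8: appears 1 time(s)
  10: appears 1 time(s)
  23: appears 1 time(s)
  24: appears 1 time(s)
  31: appears 1 time(s)
  51: appears 1 time(s)
  70: appears 1 time(s)
  72: appears 1 time(s)
  78: appears 1 time(s)
  80: appears 1 time(s)
  84: appears 1 time(s)
  88: appears 1 time(s)
Step 2: The value 7 appears most frequently (3 times).
Step 3: Mode = 7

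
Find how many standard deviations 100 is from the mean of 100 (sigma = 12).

0

Step 1: Recall the z-score formula: z = (x - mu) / sigma
Step 2: Substitute values: z = (100 - 100) / 12
Step 3: z = 0 / 12 = 0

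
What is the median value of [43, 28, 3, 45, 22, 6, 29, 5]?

25

Step 1: Sort the data in ascending order: [3, 5, 6, 22, 28, 29, 43, 45]
Step 2: The number of values is n = 8.
Step 3: Since n is even, the median is the average of positions 4 and 5:
  Median = (22 + 28) / 2 = 25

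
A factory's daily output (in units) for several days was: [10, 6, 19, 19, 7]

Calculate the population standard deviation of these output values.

5.7061

Step 1: Compute the mean: 12.2
Step 2: Sum of squared deviations from the mean: 162.8
Step 3: Population variance = 162.8 / 5 = 32.56
Step 4: Standard deviation = sqrt(32.56) = 5.7061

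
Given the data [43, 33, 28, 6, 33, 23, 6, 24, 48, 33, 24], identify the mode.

33

Step 1: Count the frequency of each value:
  6: appears 2 time(s)
  23: appears 1 time(s)
  24: appears 2 time(s)
  28: appears 1 time(s)
  33: appears 3 time(s)
  43: appears 1 time(s)
  48: appears 1 time(s)
Step 2: The value 33 appears most frequently (3 times).
Step 3: Mode = 33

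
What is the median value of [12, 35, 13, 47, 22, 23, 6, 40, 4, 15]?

18.5

Step 1: Sort the data in ascending order: [4, 6, 12, 13, 15, 22, 23, 35, 40, 47]
Step 2: The number of values is n = 10.
Step 3: Since n is even, the median is the average of positions 5 and 6:
  Median = (15 + 22) / 2 = 18.5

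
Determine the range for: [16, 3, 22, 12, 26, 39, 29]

36

Step 1: Identify the maximum value: max = 39
Step 2: Identify the minimum value: min = 3
Step 3: Range = max - min = 39 - 3 = 36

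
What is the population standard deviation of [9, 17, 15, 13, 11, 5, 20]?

4.673

Step 1: Compute the mean: 12.8571
Step 2: Sum of squared deviations from the mean: 152.8571
Step 3: Population variance = 152.8571 / 7 = 21.8367
Step 4: Standard deviation = sqrt(21.8367) = 4.673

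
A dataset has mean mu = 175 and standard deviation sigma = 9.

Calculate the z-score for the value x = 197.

2.4444

Step 1: Recall the z-score formula: z = (x - mu) / sigma
Step 2: Substitute values: z = (197 - 175) / 9
Step 3: z = 22 / 9 = 2.4444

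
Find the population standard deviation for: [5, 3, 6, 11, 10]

3.0332

Step 1: Compute the mean: 7
Step 2: Sum of squared deviations from the mean: 46
Step 3: Population variance = 46 / 5 = 9.2
Step 4: Standard deviation = sqrt(9.2) = 3.0332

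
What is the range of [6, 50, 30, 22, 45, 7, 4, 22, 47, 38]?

46

Step 1: Identify the maximum value: max = 50
Step 2: Identify the minimum value: min = 4
Step 3: Range = max - min = 50 - 4 = 46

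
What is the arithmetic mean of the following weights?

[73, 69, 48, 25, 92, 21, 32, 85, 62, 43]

55

Step 1: Sum all values: 73 + 69 + 48 + 25 + 92 + 21 + 32 + 85 + 62 + 43 = 550
Step 2: Count the number of values: n = 10
Step 3: Mean = sum / n = 550 / 10 = 55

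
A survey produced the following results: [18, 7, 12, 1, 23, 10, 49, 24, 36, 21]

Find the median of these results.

19.5

Step 1: Sort the data in ascending order: [1, 7, 10, 12, 18, 21, 23, 24, 36, 49]
Step 2: The number of values is n = 10.
Step 3: Since n is even, the median is the average of positions 5 and 6:
  Median = (18 + 21) / 2 = 19.5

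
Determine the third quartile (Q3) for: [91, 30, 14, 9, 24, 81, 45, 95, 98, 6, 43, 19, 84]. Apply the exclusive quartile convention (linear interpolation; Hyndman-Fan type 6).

87.5

Step 1: Sort the data: [6, 9, 14, 19, 24, 30, 43, 45, 81, 84, 91, 95, 98]
Step 2: n = 13
Step 3: Using the exclusive quartile method:
  Q1 = 16.5
  Q2 (median) = 43
  Q3 = 87.5
  IQR = Q3 - Q1 = 87.5 - 16.5 = 71
Step 4: Q3 = 87.5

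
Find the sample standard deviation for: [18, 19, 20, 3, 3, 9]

8

Step 1: Compute the mean: 12
Step 2: Sum of squared deviations from the mean: 320
Step 3: Sample variance = 320 / 5 = 64
Step 4: Standard deviation = sqrt(64) = 8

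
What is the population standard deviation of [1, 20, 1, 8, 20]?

8.5557

Step 1: Compute the mean: 10
Step 2: Sum of squared deviations from the mean: 366
Step 3: Population variance = 366 / 5 = 73.2
Step 4: Standard deviation = sqrt(73.2) = 8.5557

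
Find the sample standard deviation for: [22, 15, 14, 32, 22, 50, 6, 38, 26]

13.435

Step 1: Compute the mean: 25
Step 2: Sum of squared deviations from the mean: 1444
Step 3: Sample variance = 1444 / 8 = 180.5
Step 4: Standard deviation = sqrt(180.5) = 13.435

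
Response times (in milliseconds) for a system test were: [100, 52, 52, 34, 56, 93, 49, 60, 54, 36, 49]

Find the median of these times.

52

Step 1: Sort the data in ascending order: [34, 36, 49, 49, 52, 52, 54, 56, 60, 93, 100]
Step 2: The number of values is n = 11.
Step 3: Since n is odd, the median is the middle value at position 6: 52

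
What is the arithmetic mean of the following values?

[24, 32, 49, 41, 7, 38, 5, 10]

25.75

Step 1: Sum all values: 24 + 32 + 49 + 41 + 7 + 38 + 5 + 10 = 206
Step 2: Count the number of values: n = 8
Step 3: Mean = sum / n = 206 / 8 = 25.75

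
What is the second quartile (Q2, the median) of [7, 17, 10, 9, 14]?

10

Step 1: Sort the data: [7, 9, 10, 14, 17]
Step 2: n = 5
Step 3: Q2 is the median. Since n is odd, it is the middle value at position 3: 10
Step 4: Q2 = 10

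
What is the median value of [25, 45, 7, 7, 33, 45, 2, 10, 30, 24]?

24.5

Step 1: Sort the data in ascending order: [2, 7, 7, 10, 24, 25, 30, 33, 45, 45]
Step 2: The number of values is n = 10.
Step 3: Since n is even, the median is the average of positions 5 and 6:
  Median = (24 + 25) / 2 = 24.5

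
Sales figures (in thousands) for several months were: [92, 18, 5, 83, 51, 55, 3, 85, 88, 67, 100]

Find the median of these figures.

67

Step 1: Sort the data in ascending order: [3, 5, 18, 51, 55, 67, 83, 85, 88, 92, 100]
Step 2: The number of values is n = 11.
Step 3: Since n is odd, the median is the middle value at position 6: 67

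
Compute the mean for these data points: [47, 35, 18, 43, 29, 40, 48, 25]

35.625

Step 1: Sum all values: 47 + 35 + 18 + 43 + 29 + 40 + 48 + 25 = 285
Step 2: Count the number of values: n = 8
Step 3: Mean = sum / n = 285 / 8 = 35.625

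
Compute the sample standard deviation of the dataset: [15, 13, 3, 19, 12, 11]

5.3072

Step 1: Compute the mean: 12.1667
Step 2: Sum of squared deviations from the mean: 140.8333
Step 3: Sample variance = 140.8333 / 5 = 28.1667
Step 4: Standard deviation = sqrt(28.1667) = 5.3072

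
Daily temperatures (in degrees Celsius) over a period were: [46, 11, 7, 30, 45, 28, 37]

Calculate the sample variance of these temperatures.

236.4762

Step 1: Compute the mean: (46 + 11 + 7 + 30 + 45 + 28 + 37) / 7 = 29.1429
Step 2: Compute squared deviations from the mean:
  (46 - 29.1429)^2 = 284.1633
  (11 - 29.1429)^2 = 329.1633
  (7 - 29.1429)^2 = 490.3061
  (30 - 29.1429)^2 = 0.7347
  (45 - 29.1429)^2 = 251.449
  (28 - 29.1429)^2 = 1.3061
  (37 - 29.1429)^2 = 61.7347
Step 3: Sum of squared deviations = 1418.8571
Step 4: Sample variance = 1418.8571 / 6 = 236.4762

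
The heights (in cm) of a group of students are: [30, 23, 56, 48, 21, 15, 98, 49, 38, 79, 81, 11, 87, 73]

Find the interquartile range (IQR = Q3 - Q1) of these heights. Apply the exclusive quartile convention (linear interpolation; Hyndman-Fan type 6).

57

Step 1: Sort the data: [11, 15, 21, 23, 30, 38, 48, 49, 56, 73, 79, 81, 87, 98]
Step 2: n = 14
Step 3: Using the exclusive quartile method:
  Q1 = 22.5
  Q2 (median) = 48.5
  Q3 = 79.5
  IQR = Q3 - Q1 = 79.5 - 22.5 = 57
Step 4: IQR = 57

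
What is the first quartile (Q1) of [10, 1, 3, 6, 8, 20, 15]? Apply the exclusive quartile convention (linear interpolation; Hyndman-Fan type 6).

3

Step 1: Sort the data: [1, 3, 6, 8, 10, 15, 20]
Step 2: n = 7
Step 3: Using the exclusive quartile method:
  Q1 = 3
  Q2 (median) = 8
  Q3 = 15
  IQR = Q3 - Q1 = 15 - 3 = 12
Step 4: Q1 = 3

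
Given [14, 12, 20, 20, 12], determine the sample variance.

16.8

Step 1: Compute the mean: (14 + 12 + 20 + 20 + 12) / 5 = 15.6
Step 2: Compute squared deviations from the mean:
  (14 - 15.6)^2 = 2.56
  (12 - 15.6)^2 = 12.96
  (20 - 15.6)^2 = 19.36
  (20 - 15.6)^2 = 19.36
  (12 - 15.6)^2 = 12.96
Step 3: Sum of squared deviations = 67.2
Step 4: Sample variance = 67.2 / 4 = 16.8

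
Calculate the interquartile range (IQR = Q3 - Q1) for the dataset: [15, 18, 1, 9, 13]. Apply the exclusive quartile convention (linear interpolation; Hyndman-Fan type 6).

11.5

Step 1: Sort the data: [1, 9, 13, 15, 18]
Step 2: n = 5
Step 3: Using the exclusive quartile method:
  Q1 = 5
  Q2 (median) = 13
  Q3 = 16.5
  IQR = Q3 - Q1 = 16.5 - 5 = 11.5
Step 4: IQR = 11.5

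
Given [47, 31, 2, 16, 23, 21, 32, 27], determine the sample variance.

171.8393

Step 1: Compute the mean: (47 + 31 + 2 + 16 + 23 + 21 + 32 + 27) / 8 = 24.875
Step 2: Compute squared deviations from the mean:
  (47 - 24.875)^2 = 489.5156
  (31 - 24.875)^2 = 37.5156
  (2 - 24.875)^2 = 523.2656
  (16 - 24.875)^2 = 78.7656
  (23 - 24.875)^2 = 3.5156
  (21 - 24.875)^2 = 15.0156
  (32 - 24.875)^2 = 50.7656
  (27 - 24.875)^2 = 4.5156
Step 3: Sum of squared deviations = 1202.875
Step 4: Sample variance = 1202.875 / 7 = 171.8393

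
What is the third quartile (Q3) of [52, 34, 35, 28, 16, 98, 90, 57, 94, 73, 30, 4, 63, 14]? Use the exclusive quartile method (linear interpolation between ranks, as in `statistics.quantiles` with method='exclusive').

77.25

Step 1: Sort the data: [4, 14, 16, 28, 30, 34, 35, 52, 57, 63, 73, 90, 94, 98]
Step 2: n = 14
Step 3: Using the exclusive quartile method:
  Q1 = 25
  Q2 (median) = 43.5
  Q3 = 77.25
  IQR = Q3 - Q1 = 77.25 - 25 = 52.25
Step 4: Q3 = 77.25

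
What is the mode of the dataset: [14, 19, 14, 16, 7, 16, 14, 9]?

14

Step 1: Count the frequency of each value:
  7: appears 1 time(s)
  9: appears 1 time(s)
  14: appears 3 time(s)
  16: appears 2 time(s)
  19: appears 1 time(s)
Step 2: The value 14 appears most frequently (3 times).
Step 3: Mode = 14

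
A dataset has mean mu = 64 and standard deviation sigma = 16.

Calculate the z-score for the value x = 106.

2.625

Step 1: Recall the z-score formula: z = (x - mu) / sigma
Step 2: Substitute values: z = (106 - 64) / 16
Step 3: z = 42 / 16 = 2.625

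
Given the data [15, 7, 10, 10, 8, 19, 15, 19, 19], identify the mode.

19

Step 1: Count the frequency of each value:
  7: appears 1 time(s)
  8: appears 1 time(s)
  10: appears 2 time(s)
  15: appears 2 time(s)
  19: appears 3 time(s)
Step 2: The value 19 appears most frequently (3 times).
Step 3: Mode = 19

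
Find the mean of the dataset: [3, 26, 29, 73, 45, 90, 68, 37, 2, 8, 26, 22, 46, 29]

36

Step 1: Sum all values: 3 + 26 + 29 + 73 + 45 + 90 + 68 + 37 + 2 + 8 + 26 + 22 + 46 + 29 = 504
Step 2: Count the number of values: n = 14
Step 3: Mean = sum / n = 504 / 14 = 36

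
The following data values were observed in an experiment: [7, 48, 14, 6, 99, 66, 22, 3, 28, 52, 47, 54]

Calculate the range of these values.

96

Step 1: Identify the maximum value: max = 99
Step 2: Identify the minimum value: min = 3
Step 3: Range = max - min = 99 - 3 = 96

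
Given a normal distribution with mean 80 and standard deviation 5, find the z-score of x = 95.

3

Step 1: Recall the z-score formula: z = (x - mu) / sigma
Step 2: Substitute values: z = (95 - 80) / 5
Step 3: z = 15 / 5 = 3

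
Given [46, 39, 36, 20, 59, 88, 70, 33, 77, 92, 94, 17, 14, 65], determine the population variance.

736.2449

Step 1: Compute the mean: (46 + 39 + 36 + 20 + 59 + 88 + 70 + 33 + 77 + 92 + 94 + 17 + 14 + 65) / 14 = 53.5714
Step 2: Compute squared deviations from the mean:
  (46 - 53.5714)^2 = 57.3265
  (39 - 53.5714)^2 = 212.3265
  (36 - 53.5714)^2 = 308.7551
  (20 - 53.5714)^2 = 1127.0408
  (59 - 53.5714)^2 = 29.4694
  (88 - 53.5714)^2 = 1185.3265
  (70 - 53.5714)^2 = 269.898
  (33 - 53.5714)^2 = 423.1837
  (77 - 53.5714)^2 = 548.898
  (92 - 53.5714)^2 = 1476.7551
  (94 - 53.5714)^2 = 1634.4694
  (17 - 53.5714)^2 = 1337.4694
  (14 - 53.5714)^2 = 1565.898
  (65 - 53.5714)^2 = 130.6122
Step 3: Sum of squared deviations = 10307.4286
Step 4: Population variance = 10307.4286 / 14 = 736.2449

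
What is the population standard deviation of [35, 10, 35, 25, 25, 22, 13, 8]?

9.8481

Step 1: Compute the mean: 21.625
Step 2: Sum of squared deviations from the mean: 775.875
Step 3: Population variance = 775.875 / 8 = 96.9844
Step 4: Standard deviation = sqrt(96.9844) = 9.8481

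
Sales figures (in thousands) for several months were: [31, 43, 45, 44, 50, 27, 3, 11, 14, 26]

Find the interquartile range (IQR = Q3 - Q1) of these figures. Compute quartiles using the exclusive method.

31

Step 1: Sort the data: [3, 11, 14, 26, 27, 31, 43, 44, 45, 50]
Step 2: n = 10
Step 3: Using the exclusive quartile method:
  Q1 = 13.25
  Q2 (median) = 29
  Q3 = 44.25
  IQR = Q3 - Q1 = 44.25 - 13.25 = 31
Step 4: IQR = 31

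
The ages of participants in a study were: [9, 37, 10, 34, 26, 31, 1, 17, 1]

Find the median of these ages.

17

Step 1: Sort the data in ascending order: [1, 1, 9, 10, 17, 26, 31, 34, 37]
Step 2: The number of values is n = 9.
Step 3: Since n is odd, the median is the middle value at position 5: 17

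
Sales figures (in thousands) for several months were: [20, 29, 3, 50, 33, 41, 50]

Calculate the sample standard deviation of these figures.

16.9481

Step 1: Compute the mean: 32.2857
Step 2: Sum of squared deviations from the mean: 1723.4286
Step 3: Sample variance = 1723.4286 / 6 = 287.2381
Step 4: Standard deviation = sqrt(287.2381) = 16.9481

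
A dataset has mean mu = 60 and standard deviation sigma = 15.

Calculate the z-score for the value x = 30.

-2

Step 1: Recall the z-score formula: z = (x - mu) / sigma
Step 2: Substitute values: z = (30 - 60) / 15
Step 3: z = -30 / 15 = -2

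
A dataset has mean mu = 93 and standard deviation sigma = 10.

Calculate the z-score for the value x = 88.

-0.5

Step 1: Recall the z-score formula: z = (x - mu) / sigma
Step 2: Substitute values: z = (88 - 93) / 10
Step 3: z = -5 / 10 = -0.5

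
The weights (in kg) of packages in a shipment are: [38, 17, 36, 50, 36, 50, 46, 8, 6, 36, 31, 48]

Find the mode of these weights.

36

Step 1: Count the frequency of each value:
  6: appears 1 time(s)
  8: appears 1 time(s)
  17: appears 1 time(s)
  31: appears 1 time(s)
  36: appears 3 time(s)
  38: appears 1 time(s)
  46: appears 1 time(s)
  48: appears 1 time(s)
  50: appears 2 time(s)
Step 2: The value 36 appears most frequently (3 times).
Step 3: Mode = 36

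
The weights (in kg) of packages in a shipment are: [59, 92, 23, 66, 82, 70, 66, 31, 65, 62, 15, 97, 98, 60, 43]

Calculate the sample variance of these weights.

642.2095

Step 1: Compute the mean: (59 + 92 + 23 + 66 + 82 + 70 + 66 + 31 + 65 + 62 + 15 + 97 + 98 + 60 + 43) / 15 = 61.9333
Step 2: Compute squared deviations from the mean:
  (59 - 61.9333)^2 = 8.6044
  (92 - 61.9333)^2 = 904.0044
  (23 - 61.9333)^2 = 1515.8044
  (66 - 61.9333)^2 = 16.5378
  (82 - 61.9333)^2 = 402.6711
  (70 - 61.9333)^2 = 65.0711
  (66 - 61.9333)^2 = 16.5378
  (31 - 61.9333)^2 = 956.8711
  (65 - 61.9333)^2 = 9.4044
  (62 - 61.9333)^2 = 0.0044
  (15 - 61.9333)^2 = 2202.7378
  (97 - 61.9333)^2 = 1229.6711
  (98 - 61.9333)^2 = 1300.8044
  (60 - 61.9333)^2 = 3.7378
  (43 - 61.9333)^2 = 358.4711
Step 3: Sum of squared deviations = 8990.9333
Step 4: Sample variance = 8990.9333 / 14 = 642.2095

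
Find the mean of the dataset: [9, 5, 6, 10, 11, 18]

9.8333

Step 1: Sum all values: 9 + 5 + 6 + 10 + 11 + 18 = 59
Step 2: Count the number of values: n = 6
Step 3: Mean = sum / n = 59 / 6 = 9.8333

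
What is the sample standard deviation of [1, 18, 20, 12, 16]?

7.5366

Step 1: Compute the mean: 13.4
Step 2: Sum of squared deviations from the mean: 227.2
Step 3: Sample variance = 227.2 / 4 = 56.8
Step 4: Standard deviation = sqrt(56.8) = 7.5366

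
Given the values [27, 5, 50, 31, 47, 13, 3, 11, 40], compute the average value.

25.2222

Step 1: Sum all values: 27 + 5 + 50 + 31 + 47 + 13 + 3 + 11 + 40 = 227
Step 2: Count the number of values: n = 9
Step 3: Mean = sum / n = 227 / 9 = 25.2222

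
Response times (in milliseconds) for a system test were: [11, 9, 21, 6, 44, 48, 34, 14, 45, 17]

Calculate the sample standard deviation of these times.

16.2785

Step 1: Compute the mean: 24.9
Step 2: Sum of squared deviations from the mean: 2384.9
Step 3: Sample variance = 2384.9 / 9 = 264.9889
Step 4: Standard deviation = sqrt(264.9889) = 16.2785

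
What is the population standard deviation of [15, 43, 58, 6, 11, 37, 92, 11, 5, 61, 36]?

26.6406

Step 1: Compute the mean: 34.0909
Step 2: Sum of squared deviations from the mean: 7806.9091
Step 3: Population variance = 7806.9091 / 11 = 709.719
Step 4: Standard deviation = sqrt(709.719) = 26.6406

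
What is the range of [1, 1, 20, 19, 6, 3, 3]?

19

Step 1: Identify the maximum value: max = 20
Step 2: Identify the minimum value: min = 1
Step 3: Range = max - min = 20 - 1 = 19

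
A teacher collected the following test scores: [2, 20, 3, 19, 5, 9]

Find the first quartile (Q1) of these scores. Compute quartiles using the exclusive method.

2.75

Step 1: Sort the data: [2, 3, 5, 9, 19, 20]
Step 2: n = 6
Step 3: Using the exclusive quartile method:
  Q1 = 2.75
  Q2 (median) = 7
  Q3 = 19.25
  IQR = Q3 - Q1 = 19.25 - 2.75 = 16.5
Step 4: Q1 = 2.75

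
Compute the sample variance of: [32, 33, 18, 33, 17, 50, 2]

238.2857

Step 1: Compute the mean: (32 + 33 + 18 + 33 + 17 + 50 + 2) / 7 = 26.4286
Step 2: Compute squared deviations from the mean:
  (32 - 26.4286)^2 = 31.0408
  (33 - 26.4286)^2 = 43.1837
  (18 - 26.4286)^2 = 71.0408
  (33 - 26.4286)^2 = 43.1837
  (17 - 26.4286)^2 = 88.898
  (50 - 26.4286)^2 = 555.6122
  (2 - 26.4286)^2 = 596.7551
Step 3: Sum of squared deviations = 1429.7143
Step 4: Sample variance = 1429.7143 / 6 = 238.2857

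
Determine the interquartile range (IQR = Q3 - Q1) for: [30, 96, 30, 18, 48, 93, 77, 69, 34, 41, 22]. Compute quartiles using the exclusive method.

47

Step 1: Sort the data: [18, 22, 30, 30, 34, 41, 48, 69, 77, 93, 96]
Step 2: n = 11
Step 3: Using the exclusive quartile method:
  Q1 = 30
  Q2 (median) = 41
  Q3 = 77
  IQR = Q3 - Q1 = 77 - 30 = 47
Step 4: IQR = 47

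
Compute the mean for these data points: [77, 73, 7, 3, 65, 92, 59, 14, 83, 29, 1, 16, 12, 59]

42.1429

Step 1: Sum all values: 77 + 73 + 7 + 3 + 65 + 92 + 59 + 14 + 83 + 29 + 1 + 16 + 12 + 59 = 590
Step 2: Count the number of values: n = 14
Step 3: Mean = sum / n = 590 / 14 = 42.1429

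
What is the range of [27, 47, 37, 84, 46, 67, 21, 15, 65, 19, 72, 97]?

82

Step 1: Identify the maximum value: max = 97
Step 2: Identify the minimum value: min = 15
Step 3: Range = max - min = 97 - 15 = 82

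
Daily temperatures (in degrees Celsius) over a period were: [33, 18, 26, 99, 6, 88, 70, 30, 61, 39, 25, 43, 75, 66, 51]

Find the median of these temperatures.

43

Step 1: Sort the data in ascending order: [6, 18, 25, 26, 30, 33, 39, 43, 51, 61, 66, 70, 75, 88, 99]
Step 2: The number of values is n = 15.
Step 3: Since n is odd, the median is the middle value at position 8: 43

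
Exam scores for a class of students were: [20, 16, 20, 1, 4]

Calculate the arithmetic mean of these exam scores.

12.2

Step 1: Sum all values: 20 + 16 + 20 + 1 + 4 = 61
Step 2: Count the number of values: n = 5
Step 3: Mean = sum / n = 61 / 5 = 12.2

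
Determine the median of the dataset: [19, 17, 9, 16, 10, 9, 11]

11

Step 1: Sort the data in ascending order: [9, 9, 10, 11, 16, 17, 19]
Step 2: The number of values is n = 7.
Step 3: Since n is odd, the median is the middle value at position 4: 11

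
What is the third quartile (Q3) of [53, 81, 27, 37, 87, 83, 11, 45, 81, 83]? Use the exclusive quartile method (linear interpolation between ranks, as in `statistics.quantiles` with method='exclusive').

83

Step 1: Sort the data: [11, 27, 37, 45, 53, 81, 81, 83, 83, 87]
Step 2: n = 10
Step 3: Using the exclusive quartile method:
  Q1 = 34.5
  Q2 (median) = 67
  Q3 = 83
  IQR = Q3 - Q1 = 83 - 34.5 = 48.5
Step 4: Q3 = 83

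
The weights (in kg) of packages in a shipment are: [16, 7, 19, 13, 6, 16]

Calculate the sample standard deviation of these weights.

5.2694

Step 1: Compute the mean: 12.8333
Step 2: Sum of squared deviations from the mean: 138.8333
Step 3: Sample variance = 138.8333 / 5 = 27.7667
Step 4: Standard deviation = sqrt(27.7667) = 5.2694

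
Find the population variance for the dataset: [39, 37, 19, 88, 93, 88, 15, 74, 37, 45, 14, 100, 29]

935.3609

Step 1: Compute the mean: (39 + 37 + 19 + 88 + 93 + 88 + 15 + 74 + 37 + 45 + 14 + 100 + 29) / 13 = 52.1538
Step 2: Compute squared deviations from the mean:
  (39 - 52.1538)^2 = 173.0237
  (37 - 52.1538)^2 = 229.6391
  (19 - 52.1538)^2 = 1099.1775
  (88 - 52.1538)^2 = 1284.9467
  (93 - 52.1538)^2 = 1668.4083
  (88 - 52.1538)^2 = 1284.9467
  (15 - 52.1538)^2 = 1380.4083
  (74 - 52.1538)^2 = 477.2544
  (37 - 52.1538)^2 = 229.6391
  (45 - 52.1538)^2 = 51.1775
  (14 - 52.1538)^2 = 1455.716
  (100 - 52.1538)^2 = 2289.2544
  (29 - 52.1538)^2 = 536.1006
Step 3: Sum of squared deviations = 12159.6923
Step 4: Population variance = 12159.6923 / 13 = 935.3609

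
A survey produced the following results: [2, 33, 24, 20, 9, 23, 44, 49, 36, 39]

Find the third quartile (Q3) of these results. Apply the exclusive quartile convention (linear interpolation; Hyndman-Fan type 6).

40.25

Step 1: Sort the data: [2, 9, 20, 23, 24, 33, 36, 39, 44, 49]
Step 2: n = 10
Step 3: Using the exclusive quartile method:
  Q1 = 17.25
  Q2 (median) = 28.5
  Q3 = 40.25
  IQR = Q3 - Q1 = 40.25 - 17.25 = 23
Step 4: Q3 = 40.25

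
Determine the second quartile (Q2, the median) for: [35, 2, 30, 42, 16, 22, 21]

22

Step 1: Sort the data: [2, 16, 21, 22, 30, 35, 42]
Step 2: n = 7
Step 3: Q2 is the median. Since n is odd, it is the middle value at position 4: 22
Step 4: Q2 = 22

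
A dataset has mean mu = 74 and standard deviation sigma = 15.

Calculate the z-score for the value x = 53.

-1.4

Step 1: Recall the z-score formula: z = (x - mu) / sigma
Step 2: Substitute values: z = (53 - 74) / 15
Step 3: z = -21 / 15 = -1.4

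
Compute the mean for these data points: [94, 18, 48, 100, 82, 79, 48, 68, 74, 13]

62.4

Step 1: Sum all values: 94 + 18 + 48 + 100 + 82 + 79 + 48 + 68 + 74 + 13 = 624
Step 2: Count the number of values: n = 10
Step 3: Mean = sum / n = 624 / 10 = 62.4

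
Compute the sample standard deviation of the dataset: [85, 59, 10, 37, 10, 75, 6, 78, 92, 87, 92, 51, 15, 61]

32.8443

Step 1: Compute the mean: 54.1429
Step 2: Sum of squared deviations from the mean: 14023.7143
Step 3: Sample variance = 14023.7143 / 13 = 1078.7473
Step 4: Standard deviation = sqrt(1078.7473) = 32.8443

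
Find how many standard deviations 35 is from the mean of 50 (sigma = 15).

-1

Step 1: Recall the z-score formula: z = (x - mu) / sigma
Step 2: Substitute values: z = (35 - 50) / 15
Step 3: z = -15 / 15 = -1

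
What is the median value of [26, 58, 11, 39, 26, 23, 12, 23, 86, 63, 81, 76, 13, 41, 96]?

39

Step 1: Sort the data in ascending order: [11, 12, 13, 23, 23, 26, 26, 39, 41, 58, 63, 76, 81, 86, 96]
Step 2: The number of values is n = 15.
Step 3: Since n is odd, the median is the middle value at position 8: 39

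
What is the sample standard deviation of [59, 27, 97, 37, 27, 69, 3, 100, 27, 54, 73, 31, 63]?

29.1101

Step 1: Compute the mean: 51.3077
Step 2: Sum of squared deviations from the mean: 10168.7692
Step 3: Sample variance = 10168.7692 / 12 = 847.3974
Step 4: Standard deviation = sqrt(847.3974) = 29.1101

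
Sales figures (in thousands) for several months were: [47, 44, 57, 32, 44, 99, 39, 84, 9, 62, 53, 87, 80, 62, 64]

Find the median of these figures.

57

Step 1: Sort the data in ascending order: [9, 32, 39, 44, 44, 47, 53, 57, 62, 62, 64, 80, 84, 87, 99]
Step 2: The number of values is n = 15.
Step 3: Since n is odd, the median is the middle value at position 8: 57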